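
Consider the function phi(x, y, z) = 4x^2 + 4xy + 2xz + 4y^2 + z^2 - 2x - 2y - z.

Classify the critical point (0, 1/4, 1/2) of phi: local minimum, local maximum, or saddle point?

The Hessian is constant: H = [[8, 4, 2], [4, 8, 0], [2, 0, 2]].
Leading principal minors: Δ₁ = 8, Δ₂ = 48, Δ₃ = 64.
All leading minors are positive, so H is positive definite: a local minimum.

local minimum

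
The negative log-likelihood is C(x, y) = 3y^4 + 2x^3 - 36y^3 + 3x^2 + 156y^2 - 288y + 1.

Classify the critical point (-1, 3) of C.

local maximum

The mixed partial ∂²C/∂x∂y is 0, so the Hessian at any point is diag(C_xx, C_yy) = diag(6(2x + 1), 12(3y^2 - 18y + 26)).
At (-1, 3): H = diag(-6, -12).
Both eigenvalues are negative, so H is negative definite: a local maximum.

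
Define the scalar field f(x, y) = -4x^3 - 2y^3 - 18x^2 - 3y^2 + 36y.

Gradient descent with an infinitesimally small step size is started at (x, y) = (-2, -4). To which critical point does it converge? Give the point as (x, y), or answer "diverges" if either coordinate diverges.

(-3, -3)

f is separable, so gradient descent decouples: x follows -∂f/∂x, y follows -∂f/∂y.
∂f/∂x = -12x(x + 3); at x=-2 this is 24, so x decreases.
∂f/∂y = -6(y - 2)(y + 3); at y=-4 this is -36, so y increases.
x converges to its nearest critical value -3 (a local min of the x-part); y converges to -3. The iterate converges to (-3, -3).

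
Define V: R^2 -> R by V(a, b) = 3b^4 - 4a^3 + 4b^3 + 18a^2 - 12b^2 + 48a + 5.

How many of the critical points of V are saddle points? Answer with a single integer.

3

V separates as a function of a plus a function of b, so ∇V=0 decouples.
∂V/∂a = -12(a - 4)(a + 1) = 0 at a ∈ {-1, 4}; ∂V/∂b = 12b(b - 1)(b + 2) = 0 at b ∈ {-2, 0, 1}.
The Hessian is diagonal: diag(V_aa, V_bb). Second derivatives: V_aa(-1)=60, V_aa(4)=-60; V_bb(-2)=72, V_bb(0)=-24, V_bb(1)=36.
Saddle points occur where the two diagonal entries have opposite signs: (-1, 0), (4, -2), (4, 1). Count: 3.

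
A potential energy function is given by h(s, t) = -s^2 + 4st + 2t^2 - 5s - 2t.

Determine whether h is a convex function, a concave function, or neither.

neither

h is quadratic, so its Hessian is the constant matrix H = [[-2, 4], [4, 4]].
det(H) = -24, tr(H) = 2.
det(H) < 0, so H is indefinite: neither convex nor concave.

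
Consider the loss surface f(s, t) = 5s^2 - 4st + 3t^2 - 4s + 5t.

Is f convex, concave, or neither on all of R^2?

convex

f is quadratic, so its Hessian is the constant matrix H = [[10, -4], [-4, 6]].
det(H) = 44, tr(H) = 16.
det(H) > 0 and tr(H) > 0, so H is positive definite everywhere: convex.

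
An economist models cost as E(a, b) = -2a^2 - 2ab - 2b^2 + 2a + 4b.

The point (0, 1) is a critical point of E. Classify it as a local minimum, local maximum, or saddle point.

The Hessian of E is constant: H = [[-4, -2], [-2, -4]].
det(H) = (-4)·(-4) − (-2)² = 12.
det(H) > 0 and tr(H) = -8 < 0, so H is negative definite and the point is a local maximum.

local maximum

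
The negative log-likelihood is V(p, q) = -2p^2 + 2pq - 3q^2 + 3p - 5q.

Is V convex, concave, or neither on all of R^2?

concave

V is quadratic, so its Hessian is the constant matrix H = [[-4, 2], [2, -6]].
det(H) = 20, tr(H) = -10.
det(H) > 0 and tr(H) < 0, so H is negative definite everywhere: concave.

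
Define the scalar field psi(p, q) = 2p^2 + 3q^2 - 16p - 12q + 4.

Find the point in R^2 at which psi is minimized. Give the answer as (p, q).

(4, 2)

psi(p,q) separates as A(p) + B(q) + 4, so its minimum is min A + min B + 4.
A'(p) = 4p - 16 vanishes at p ∈ {4}; B'(q) = 6q - 12 vanishes at q ∈ {2}.
Local minima of A (where A''>0): A(4)=-32. Local minima of B: B(2)=-12.
So the global minimum of psi is A(4) + B(2) + 4 = -32 − 12 + 4 = -40, attained at (4, 2).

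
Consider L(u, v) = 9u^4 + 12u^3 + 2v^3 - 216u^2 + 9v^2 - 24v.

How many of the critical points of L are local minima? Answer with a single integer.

2

L separates as a function of u plus a function of v, so ∇L=0 decouples.
∂L/∂u = 36u(u - 3)(u + 4) = 0 at u ∈ {-4, 0, 3}; ∂L/∂v = 6(v - 1)(v + 4) = 0 at v ∈ {-4, 1}.
The Hessian is diagonal: diag(L_uu, L_vv). Second derivatives: L_uu(-4)=1008, L_uu(0)=-432, L_uu(3)=756; L_vv(-4)=-30, L_vv(1)=30.
Local minima occur where both diagonal entries positive: (-4, 1), (3, 1). Count: 2.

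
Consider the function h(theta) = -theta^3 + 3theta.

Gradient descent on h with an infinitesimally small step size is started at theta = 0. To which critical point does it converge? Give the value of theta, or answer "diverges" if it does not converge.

h'(theta) = -3(theta - 1)(theta + 1), so h'(0) = 3.
Gradient descent moves in the -h' direction, i.e. theta is decreasing.
The nearest critical point in that direction is theta = -1, where h'' = 6 > 0 (a local minimum). The iterate converges there.

-1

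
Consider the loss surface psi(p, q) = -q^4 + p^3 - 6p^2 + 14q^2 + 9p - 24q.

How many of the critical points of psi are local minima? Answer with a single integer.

psi separates as a function of p plus a function of q, so ∇psi=0 decouples.
∂psi/∂p = 3(p - 3)(p - 1) = 0 at p ∈ {1, 3}; ∂psi/∂q = -4(q - 2)(q - 1)(q + 3) = 0 at q ∈ {-3, 1, 2}.
The Hessian is diagonal: diag(psi_pp, psi_qq). Second derivatives: psi_pp(1)=-6, psi_pp(3)=6; psi_qq(-3)=-80, psi_qq(1)=16, psi_qq(2)=-20.
Local minima occur where both diagonal entries positive: (3, 1). Count: 1.

1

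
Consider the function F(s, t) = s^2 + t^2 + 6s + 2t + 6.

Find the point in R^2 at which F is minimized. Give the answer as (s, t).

(-3, -1)

F(s,t) separates as P(s) + Q(t) + 6, so its minimum is min P + min Q + 6.
P'(s) = 2s + 6 vanishes at s ∈ {-3}; Q'(t) = 2(t + 1) vanishes at t ∈ {-1}.
Local minima of P (where P''>0): P(-3)=-9. Local minima of Q: Q(-1)=-1.
So the global minimum of F is P(-3) + Q(-1) + 6 = -9 − 1 + 6 = -4, attained at (-3, -1).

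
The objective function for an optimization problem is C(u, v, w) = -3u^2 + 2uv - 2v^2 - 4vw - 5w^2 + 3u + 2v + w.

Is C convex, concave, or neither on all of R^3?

concave

C is quadratic, so its Hessian is the constant matrix H = [[-6, 2, 0], [2, -4, -4], [0, -4, -10]].
Leading principal minors: -6, 20, -104.
Signs alternate −, +, − ⇒ H ≺ 0 ⇒ concave.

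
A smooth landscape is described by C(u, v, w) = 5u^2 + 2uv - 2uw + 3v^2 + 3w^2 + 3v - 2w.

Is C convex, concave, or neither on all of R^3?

C is quadratic, so its Hessian is the constant matrix H = [[10, 2, -2], [2, 6, 0], [-2, 0, 6]].
Leading principal minors: 10, 56, 312.
All positive ⇒ H ≻ 0 ⇒ convex.

convex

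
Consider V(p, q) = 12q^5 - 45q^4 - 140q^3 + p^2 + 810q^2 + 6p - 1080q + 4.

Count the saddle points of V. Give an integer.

V separates as a function of p plus a function of q, so ∇V=0 decouples.
∂V/∂p = 2(p + 3) = 0 at p ∈ {-3}; ∂V/∂q = 60(q - 3)(q - 2)(q - 1)(q + 3) = 0 at q ∈ {-3, 1, 2, 3}.
The Hessian is diagonal: diag(V_pp, V_qq). Second derivatives: V_pp(-3)=2; V_qq(-3)=-7200, V_qq(1)=480, V_qq(2)=-300, V_qq(3)=720.
Saddle points occur where the two diagonal entries have opposite signs: (-3, -3), (-3, 2). Count: 2.

2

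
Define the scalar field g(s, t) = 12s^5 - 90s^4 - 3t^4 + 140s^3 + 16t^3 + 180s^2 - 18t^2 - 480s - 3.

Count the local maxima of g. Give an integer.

g separates as a function of s plus a function of t, so ∇g=0 decouples.
∂g/∂s = 60(s - 4)(s - 2)(s - 1)(s + 1) = 0 at s ∈ {-1, 1, 2, 4}; ∂g/∂t = -12t(t - 3)(t - 1) = 0 at t ∈ {0, 1, 3}.
The Hessian is diagonal: diag(g_ss, g_tt). Second derivatives: g_ss(-1)=-1800, g_ss(1)=360, g_ss(2)=-360, g_ss(4)=1800; g_tt(0)=-36, g_tt(1)=24, g_tt(3)=-72.
Local maxima occur where both diagonal entries negative: (-1, 0), (-1, 3), (2, 0), (2, 3). Count: 4.

4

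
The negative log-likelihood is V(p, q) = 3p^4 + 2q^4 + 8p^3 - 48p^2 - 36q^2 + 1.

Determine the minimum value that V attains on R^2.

-673

V(p,q) separates as A(p) + B(q) + 1, so its minimum is min A + min B + 1.
A'(p) = 12p(p - 2)(p + 4) vanishes at p ∈ {-4, 0, 2}; B'(q) = 8q(q - 3)(q + 3) vanishes at q ∈ {-3, 0, 3}.
Local minima of A (where A''>0): A(-4)=-512, A(2)=-80. Local minima of B: B(-3)=-162, B(3)=-162.
So the global minimum of V is A(-4) + B(-3) + 1 = -512 − 162 + 1 = -673, attained at (-4, -3).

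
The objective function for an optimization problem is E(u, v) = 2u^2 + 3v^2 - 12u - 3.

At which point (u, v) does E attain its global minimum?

(3, 0)

E(u,v) separates as P(u) + Q(v) − 3, so its minimum is min P + min Q − 3.
P'(u) = 4u - 12 vanishes at u ∈ {3}; Q'(v) = 6v vanishes at v ∈ {0}.
Local minima of P (where P''>0): P(3)=-18. Local minima of Q: Q(0)=0.
So the global minimum of E is P(3) + Q(0) − 3 = -18 + 0 − 3 = -21, attained at (3, 0).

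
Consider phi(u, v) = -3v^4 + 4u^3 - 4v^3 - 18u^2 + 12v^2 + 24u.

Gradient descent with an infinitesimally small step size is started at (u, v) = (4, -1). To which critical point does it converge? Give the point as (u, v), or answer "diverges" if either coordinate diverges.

phi is separable, so gradient descent decouples: u follows -∂phi/∂u, v follows -∂phi/∂v.
∂phi/∂u = 12(u - 2)(u - 1); at u=4 this is 72, so u decreases.
∂phi/∂v = -12v(v - 1)(v + 2); at v=-1 this is -24, so v increases.
u converges to its nearest critical value 2 (a local min of the u-part); v converges to 0. The iterate converges to (2, 0).

(2, 0)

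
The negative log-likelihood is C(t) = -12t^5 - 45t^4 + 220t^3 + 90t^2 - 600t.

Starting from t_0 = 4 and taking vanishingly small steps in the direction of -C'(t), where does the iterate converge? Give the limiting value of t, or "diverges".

diverges

C'(t) = -60(t - 2)(t - 1)(t + 1)(t + 5), so C'(4) = -16200.
Gradient descent moves in the -C' direction, i.e. t is increasing.
There is no critical point above t=4, and C' keeps the same sign, so the iterate runs off to +∞.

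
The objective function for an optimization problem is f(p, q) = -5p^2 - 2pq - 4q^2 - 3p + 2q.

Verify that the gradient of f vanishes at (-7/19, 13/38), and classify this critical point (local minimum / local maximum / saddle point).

∇f = (-10p - 2q - 3, -2p - 8q + 2); substituting (-7/19, 13/38) gives ∇f = (0, 0), so (-7/19, 13/38) is indeed a critical point.
The Hessian of f is constant: H = [[-10, -2], [-2, -8]].
det(H) = (-10)·(-8) − (-2)² = 76.
det(H) > 0 and tr(H) = -18 < 0, so H is negative definite and the point is a local maximum.

local maximum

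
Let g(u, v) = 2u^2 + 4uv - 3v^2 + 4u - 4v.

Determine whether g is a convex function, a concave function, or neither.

g is quadratic, so its Hessian is the constant matrix H = [[4, 4], [4, -6]].
det(H) = -40, tr(H) = -2.
det(H) < 0, so H is indefinite: neither convex nor concave.

neither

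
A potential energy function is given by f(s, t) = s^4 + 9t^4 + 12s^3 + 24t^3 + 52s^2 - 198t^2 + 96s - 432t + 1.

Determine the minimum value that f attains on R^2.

f(s,t) separates as P(s) + Q(t) + 1, so its minimum is min P + min Q + 1.
P'(s) = 4(s + 2)(s + 3)(s + 4) vanishes at s ∈ {-4, -3, -2}; Q'(t) = 36(t - 3)(t + 1)(t + 4) vanishes at t ∈ {-4, -1, 3}.
Local minima of P (where P''>0): P(-4)=-64, P(-2)=-64. Local minima of Q: Q(-4)=-672, Q(3)=-1701.
So the global minimum of f is P(-4) + Q(3) + 1 = -64 − 1701 + 1 = -1764, attained at (-4, 3).

-1764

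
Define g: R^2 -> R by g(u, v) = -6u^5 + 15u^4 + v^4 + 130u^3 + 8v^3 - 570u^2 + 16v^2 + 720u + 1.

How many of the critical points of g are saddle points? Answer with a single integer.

g separates as a function of u plus a function of v, so ∇g=0 decouples.
∂g/∂u = -30(u - 3)(u - 2)(u - 1)(u + 4) = 0 at u ∈ {-4, 1, 2, 3}; ∂g/∂v = 4v(v + 2)(v + 4) = 0 at v ∈ {-4, -2, 0}.
The Hessian is diagonal: diag(g_uu, g_vv). Second derivatives: g_uu(-4)=6300, g_uu(1)=-300, g_uu(2)=180, g_uu(3)=-420; g_vv(-4)=32, g_vv(-2)=-16, g_vv(0)=32.
Saddle points occur where the two diagonal entries have opposite signs: (-4, -2), (1, -4), (1, 0), (2, -2), (3, -4), (3, 0). Count: 6.

6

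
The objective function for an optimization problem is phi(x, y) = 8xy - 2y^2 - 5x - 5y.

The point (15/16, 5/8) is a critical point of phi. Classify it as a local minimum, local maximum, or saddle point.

The Hessian of phi is constant: H = [[0, 8], [8, -4]].
det(H) = 0·(-4) − 8² = -64.
Since det(H) < 0, H is indefinite and the critical point is a saddle point.

saddle point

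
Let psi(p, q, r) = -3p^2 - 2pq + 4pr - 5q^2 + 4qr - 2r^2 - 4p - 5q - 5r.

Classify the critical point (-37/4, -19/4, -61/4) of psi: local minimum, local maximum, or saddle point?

local maximum

The Hessian is constant: H = [[-6, -2, 4], [-2, -10, 4], [4, 4, -4]].
Leading principal minors: Δ₁ = -6, Δ₂ = 56, Δ₃ = -32.
The minors alternate sign starting negative (−, +, −), so H is negative definite: a local maximum.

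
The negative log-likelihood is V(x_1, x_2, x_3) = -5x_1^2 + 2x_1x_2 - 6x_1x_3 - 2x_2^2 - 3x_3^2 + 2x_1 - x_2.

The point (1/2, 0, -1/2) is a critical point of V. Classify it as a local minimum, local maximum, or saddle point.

local maximum

The Hessian is constant: H = [[-10, 2, -6], [2, -4, 0], [-6, 0, -6]].
Leading principal minors: Δ₁ = -10, Δ₂ = 36, Δ₃ = -72.
The minors alternate sign starting negative (−, +, −), so H is negative definite: a local maximum.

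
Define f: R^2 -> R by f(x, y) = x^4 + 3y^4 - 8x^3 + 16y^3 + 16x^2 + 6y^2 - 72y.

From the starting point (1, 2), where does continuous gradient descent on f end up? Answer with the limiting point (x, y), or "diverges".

(0, 1)

f is separable, so gradient descent decouples: x follows -∂f/∂x, y follows -∂f/∂y.
∂f/∂x = 4x(x - 4)(x - 2); at x=1 this is 12, so x decreases.
∂f/∂y = 12(y - 1)(y + 2)(y + 3); at y=2 this is 240, so y decreases.
x converges to its nearest critical value 0 (a local min of the x-part); y converges to 1. The iterate converges to (0, 1).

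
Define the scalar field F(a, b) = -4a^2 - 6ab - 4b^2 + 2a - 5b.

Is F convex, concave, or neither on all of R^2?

concave

F is quadratic, so its Hessian is the constant matrix H = [[-8, -6], [-6, -8]].
det(H) = 28, tr(H) = -16.
det(H) > 0 and tr(H) < 0, so H is negative definite everywhere: concave.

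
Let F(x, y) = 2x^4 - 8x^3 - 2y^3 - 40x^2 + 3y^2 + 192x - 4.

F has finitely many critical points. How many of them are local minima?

F separates as a function of x plus a function of y, so ∇F=0 decouples.
∂F/∂x = 8(x - 4)(x - 2)(x + 3) = 0 at x ∈ {-3, 2, 4}; ∂F/∂y = -6y(y - 1) = 0 at y ∈ {0, 1}.
The Hessian is diagonal: diag(F_xx, F_yy). Second derivatives: F_xx(-3)=280, F_xx(2)=-80, F_xx(4)=112; F_yy(0)=6, F_yy(1)=-6.
Local minima occur where both diagonal entries positive: (-3, 0), (4, 0). Count: 2.

2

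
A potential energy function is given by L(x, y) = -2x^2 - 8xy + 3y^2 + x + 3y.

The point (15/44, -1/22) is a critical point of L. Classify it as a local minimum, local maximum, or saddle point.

The Hessian of L is constant: H = [[-4, -8], [-8, 6]].
det(H) = (-4)·6 − (-8)² = -88.
Since det(H) < 0, H is indefinite and the critical point is a saddle point.

saddle point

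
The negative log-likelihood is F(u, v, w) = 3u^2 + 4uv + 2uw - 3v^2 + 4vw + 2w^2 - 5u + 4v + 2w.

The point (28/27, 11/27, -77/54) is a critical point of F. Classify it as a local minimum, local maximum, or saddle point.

saddle point

The Hessian is constant: H = [[6, 4, 2], [4, -6, 4], [2, 4, 4]].
Leading principal minors: Δ₁ = 6, Δ₂ = -52, Δ₃ = -216.
The minors fit neither the all-positive nor the alternating-sign pattern, so H is indefinite: a saddle point.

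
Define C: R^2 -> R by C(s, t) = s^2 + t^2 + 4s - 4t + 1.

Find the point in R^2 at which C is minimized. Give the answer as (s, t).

(-2, 2)

C(s,t) separates as P(s) + Q(t) + 1, so its minimum is min P + min Q + 1.
P'(s) = 2s + 4 vanishes at s ∈ {-2}; Q'(t) = 2(t - 2) vanishes at t ∈ {2}.
Local minima of P (where P''>0): P(-2)=-4. Local minima of Q: Q(2)=-4.
So the global minimum of C is P(-2) + Q(2) + 1 = -4 − 4 + 1 = -7, attained at (-2, 2).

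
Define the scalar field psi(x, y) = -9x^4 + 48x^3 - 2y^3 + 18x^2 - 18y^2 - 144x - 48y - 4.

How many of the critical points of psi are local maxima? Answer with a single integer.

2

psi separates as a function of x plus a function of y, so ∇psi=0 decouples.
∂psi/∂x = -36(x - 4)(x - 1)(x + 1) = 0 at x ∈ {-1, 1, 4}; ∂psi/∂y = -6(y + 2)(y + 4) = 0 at y ∈ {-4, -2}.
The Hessian is diagonal: diag(psi_xx, psi_yy). Second derivatives: psi_xx(-1)=-360, psi_xx(1)=216, psi_xx(4)=-540; psi_yy(-4)=12, psi_yy(-2)=-12.
Local maxima occur where both diagonal entries negative: (-1, -2), (4, -2). Count: 2.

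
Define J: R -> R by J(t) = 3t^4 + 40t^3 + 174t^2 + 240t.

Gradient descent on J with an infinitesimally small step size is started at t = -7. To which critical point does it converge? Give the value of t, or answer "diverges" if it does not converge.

-5

J'(t) = 12(t + 1)(t + 4)(t + 5), so J'(-7) = -432.
Gradient descent moves in the -J' direction, i.e. t is increasing.
The nearest critical point in that direction is t = -5, where J'' = 48 > 0 (a local minimum). The iterate converges there.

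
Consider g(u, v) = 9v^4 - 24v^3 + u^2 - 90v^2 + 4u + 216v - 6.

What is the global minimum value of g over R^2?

g(u,v) separates as P(u) + Q(v) − 6, so its minimum is min P + min Q − 6.
P'(u) = 2u + 4 vanishes at u ∈ {-2}; Q'(v) = 36(v - 3)(v - 1)(v + 2) vanishes at v ∈ {-2, 1, 3}.
Local minima of P (where P''>0): P(-2)=-4. Local minima of Q: Q(-2)=-456, Q(3)=-81.
So the global minimum of g is P(-2) + Q(-2) − 6 = -4 − 456 − 6 = -466, attained at (-2, -2).

-466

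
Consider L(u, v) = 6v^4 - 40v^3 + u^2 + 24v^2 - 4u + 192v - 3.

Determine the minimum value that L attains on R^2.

-129

L(u,v) separates as P(u) + Q(v) − 3, so its minimum is min P + min Q − 3.
P'(u) = 2u - 4 vanishes at u ∈ {2}; Q'(v) = 24(v - 4)(v - 2)(v + 1) vanishes at v ∈ {-1, 2, 4}.
Local minima of P (where P''>0): P(2)=-4. Local minima of Q: Q(-1)=-122, Q(4)=128.
So the global minimum of L is P(2) + Q(-1) − 3 = -4 − 122 − 3 = -129, attained at (2, -1).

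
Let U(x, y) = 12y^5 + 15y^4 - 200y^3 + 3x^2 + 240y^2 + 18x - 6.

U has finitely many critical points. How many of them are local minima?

2

U separates as a function of x plus a function of y, so ∇U=0 decouples.
∂U/∂x = 6(x + 3) = 0 at x ∈ {-3}; ∂U/∂y = 60y(y - 2)(y - 1)(y + 4) = 0 at y ∈ {-4, 0, 1, 2}.
The Hessian is diagonal: diag(U_xx, U_yy). Second derivatives: U_xx(-3)=6; U_yy(-4)=-7200, U_yy(0)=480, U_yy(1)=-300, U_yy(2)=720.
Local minima occur where both diagonal entries positive: (-3, 0), (-3, 2). Count: 2.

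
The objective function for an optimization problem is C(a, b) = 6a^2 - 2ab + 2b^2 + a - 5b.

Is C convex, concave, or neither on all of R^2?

convex

C is quadratic, so its Hessian is the constant matrix H = [[12, -2], [-2, 4]].
det(H) = 44, tr(H) = 16.
det(H) > 0 and tr(H) > 0, so H is positive definite everywhere: convex.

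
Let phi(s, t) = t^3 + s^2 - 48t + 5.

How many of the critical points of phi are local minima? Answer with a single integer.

phi separates as a function of s plus a function of t, so ∇phi=0 decouples.
∂phi/∂s = 2s = 0 at s ∈ {0}; ∂phi/∂t = 3(t - 4)(t + 4) = 0 at t ∈ {-4, 4}.
The Hessian is diagonal: diag(phi_ss, phi_tt). Second derivatives: phi_ss(0)=2; phi_tt(-4)=-24, phi_tt(4)=24.
Local minima occur where both diagonal entries positive: (0, 4). Count: 1.

1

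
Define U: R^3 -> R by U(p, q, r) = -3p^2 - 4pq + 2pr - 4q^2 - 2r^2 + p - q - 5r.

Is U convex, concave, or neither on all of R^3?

concave

U is quadratic, so its Hessian is the constant matrix H = [[-6, -4, 2], [-4, -8, 0], [2, 0, -4]].
Leading principal minors: -6, 32, -96.
Signs alternate −, +, − ⇒ H ≺ 0 ⇒ concave.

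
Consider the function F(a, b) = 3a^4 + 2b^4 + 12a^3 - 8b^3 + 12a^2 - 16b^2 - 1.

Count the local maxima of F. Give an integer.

1

F separates as a function of a plus a function of b, so ∇F=0 decouples.
∂F/∂a = 12a(a + 1)(a + 2) = 0 at a ∈ {-2, -1, 0}; ∂F/∂b = 8b(b - 4)(b + 1) = 0 at b ∈ {-1, 0, 4}.
The Hessian is diagonal: diag(F_aa, F_bb). Second derivatives: F_aa(-2)=24, F_aa(-1)=-12, F_aa(0)=24; F_bb(-1)=40, F_bb(0)=-32, F_bb(4)=160.
Local maxima occur where both diagonal entries negative: (-1, 0). Count: 1.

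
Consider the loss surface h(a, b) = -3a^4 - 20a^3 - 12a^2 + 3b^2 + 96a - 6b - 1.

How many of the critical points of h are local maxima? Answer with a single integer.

h separates as a function of a plus a function of b, so ∇h=0 decouples.
∂h/∂a = -12(a - 1)(a + 2)(a + 4) = 0 at a ∈ {-4, -2, 1}; ∂h/∂b = 6(b - 1) = 0 at b ∈ {1}.
The Hessian is diagonal: diag(h_aa, h_bb). Second derivatives: h_aa(-4)=-120, h_aa(-2)=72, h_aa(1)=-180; h_bb(1)=6.
Local maxima occur where both diagonal entries negative: none. Count: 0.

0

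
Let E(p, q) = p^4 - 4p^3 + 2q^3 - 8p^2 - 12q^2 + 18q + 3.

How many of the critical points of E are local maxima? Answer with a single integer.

1

E separates as a function of p plus a function of q, so ∇E=0 decouples.
∂E/∂p = 4p(p - 4)(p + 1) = 0 at p ∈ {-1, 0, 4}; ∂E/∂q = 6(q - 3)(q - 1) = 0 at q ∈ {1, 3}.
The Hessian is diagonal: diag(E_pp, E_qq). Second derivatives: E_pp(-1)=20, E_pp(0)=-16, E_pp(4)=80; E_qq(1)=-12, E_qq(3)=12.
Local maxima occur where both diagonal entries negative: (0, 1). Count: 1.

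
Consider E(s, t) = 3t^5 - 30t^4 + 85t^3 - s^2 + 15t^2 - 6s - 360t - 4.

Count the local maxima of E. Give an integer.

2

E separates as a function of s plus a function of t, so ∇E=0 decouples.
∂E/∂s = -2(s + 3) = 0 at s ∈ {-3}; ∂E/∂t = 15(t - 4)(t - 3)(t - 2)(t + 1) = 0 at t ∈ {-1, 2, 3, 4}.
The Hessian is diagonal: diag(E_ss, E_tt). Second derivatives: E_ss(-3)=-2; E_tt(-1)=-900, E_tt(2)=90, E_tt(3)=-60, E_tt(4)=150.
Local maxima occur where both diagonal entries negative: (-3, -1), (-3, 3). Count: 2.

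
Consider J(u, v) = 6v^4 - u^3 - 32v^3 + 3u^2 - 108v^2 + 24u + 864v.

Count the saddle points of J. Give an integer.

J separates as a function of u plus a function of v, so ∇J=0 decouples.
∂J/∂u = -3(u - 4)(u + 2) = 0 at u ∈ {-2, 4}; ∂J/∂v = 24(v - 4)(v - 3)(v + 3) = 0 at v ∈ {-3, 3, 4}.
The Hessian is diagonal: diag(J_uu, J_vv). Second derivatives: J_uu(-2)=18, J_uu(4)=-18; J_vv(-3)=1008, J_vv(3)=-144, J_vv(4)=168.
Saddle points occur where the two diagonal entries have opposite signs: (-2, 3), (4, -3), (4, 4). Count: 3.

3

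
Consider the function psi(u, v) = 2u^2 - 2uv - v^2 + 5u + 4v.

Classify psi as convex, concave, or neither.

psi is quadratic, so its Hessian is the constant matrix H = [[4, -2], [-2, -2]].
det(H) = -12, tr(H) = 2.
det(H) < 0, so H is indefinite: neither convex nor concave.

neither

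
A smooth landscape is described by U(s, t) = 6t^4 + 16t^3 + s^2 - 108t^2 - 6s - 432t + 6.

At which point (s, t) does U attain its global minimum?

(3, 3)

U(s,t) separates as P(s) + Q(t) + 6, so its minimum is min P + min Q + 6.
P'(s) = 2s - 6 vanishes at s ∈ {3}; Q'(t) = 24(t - 3)(t + 2)(t + 3) vanishes at t ∈ {-3, -2, 3}.
Local minima of P (where P''>0): P(3)=-9. Local minima of Q: Q(-3)=378, Q(3)=-1350.
So the global minimum of U is P(3) + Q(3) + 6 = -9 − 1350 + 6 = -1353, attained at (3, 3).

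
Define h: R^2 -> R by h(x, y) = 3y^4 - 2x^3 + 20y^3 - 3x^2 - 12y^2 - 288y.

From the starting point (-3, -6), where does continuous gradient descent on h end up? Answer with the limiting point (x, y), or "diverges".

h is separable, so gradient descent decouples: x follows -∂h/∂x, y follows -∂h/∂y.
∂h/∂x = -6x(x + 1); at x=-3 this is -36, so x increases.
∂h/∂y = 12(y - 2)(y + 3)(y + 4); at y=-6 this is -576, so y increases.
x converges to its nearest critical value -1 (a local min of the x-part); y converges to -4. The iterate converges to (-1, -4).

(-1, -4)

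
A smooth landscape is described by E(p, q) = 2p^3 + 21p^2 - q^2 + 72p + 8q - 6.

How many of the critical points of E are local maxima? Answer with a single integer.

1

E separates as a function of p plus a function of q, so ∇E=0 decouples.
∂E/∂p = 6(p + 3)(p + 4) = 0 at p ∈ {-4, -3}; ∂E/∂q = -2(q - 4) = 0 at q ∈ {4}.
The Hessian is diagonal: diag(E_pp, E_qq). Second derivatives: E_pp(-4)=-6, E_pp(-3)=6; E_qq(4)=-2.
Local maxima occur where both diagonal entries negative: (-4, 4). Count: 1.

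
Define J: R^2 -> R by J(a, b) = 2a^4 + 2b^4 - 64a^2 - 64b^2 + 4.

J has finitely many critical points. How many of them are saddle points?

J separates as a function of a plus a function of b, so ∇J=0 decouples.
∂J/∂a = 8a(a - 4)(a + 4) = 0 at a ∈ {-4, 0, 4}; ∂J/∂b = 8b(b - 4)(b + 4) = 0 at b ∈ {-4, 0, 4}.
The Hessian is diagonal: diag(J_aa, J_bb). Second derivatives: J_aa(-4)=256, J_aa(0)=-128, J_aa(4)=256; J_bb(-4)=256, J_bb(0)=-128, J_bb(4)=256.
Saddle points occur where the two diagonal entries have opposite signs: (-4, 0), (0, -4), (0, 4), (4, 0). Count: 4.

4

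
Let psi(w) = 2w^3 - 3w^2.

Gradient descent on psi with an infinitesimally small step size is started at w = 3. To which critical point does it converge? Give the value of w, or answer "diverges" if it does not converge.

1

psi'(w) = 6w(w - 1), so psi'(3) = 36.
Gradient descent moves in the -psi' direction, i.e. w is decreasing.
The nearest critical point in that direction is w = 1, where psi'' = 6 > 0 (a local minimum). The iterate converges there.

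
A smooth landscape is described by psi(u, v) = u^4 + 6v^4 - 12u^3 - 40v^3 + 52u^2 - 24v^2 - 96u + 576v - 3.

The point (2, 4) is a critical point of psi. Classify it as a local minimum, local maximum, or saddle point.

The mixed partial ∂²psi/∂u∂v is 0, so the Hessian at any point is diag(psi_uu, psi_vv) = diag(4(3u^2 - 18u + 26), 24(3v^2 - 10v - 2)).
At (2, 4): H = diag(8, 144).
Both eigenvalues are positive, so H is positive definite: a local minimum.

local minimum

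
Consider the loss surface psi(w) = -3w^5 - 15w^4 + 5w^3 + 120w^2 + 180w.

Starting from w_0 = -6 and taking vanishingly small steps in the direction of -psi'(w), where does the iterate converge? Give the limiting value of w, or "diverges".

-3

psi'(w) = -15(w - 2)(w + 1)(w + 2)(w + 3), so psi'(-6) = -7200.
Gradient descent moves in the -psi' direction, i.e. w is increasing.
The nearest critical point in that direction is w = -3, where psi'' = 150 > 0 (a local minimum). The iterate converges there.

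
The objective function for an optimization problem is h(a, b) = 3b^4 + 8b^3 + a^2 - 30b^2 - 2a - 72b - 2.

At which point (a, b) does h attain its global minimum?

(1, 2)

h(a,b) separates as P(a) + Q(b) − 2, so its minimum is min P + min Q − 2.
P'(a) = 2a - 2 vanishes at a ∈ {1}; Q'(b) = 12(b - 2)(b + 1)(b + 3) vanishes at b ∈ {-3, -1, 2}.
Local minima of P (where P''>0): P(1)=-1. Local minima of Q: Q(-3)=-27, Q(2)=-152.
So the global minimum of h is P(1) + Q(2) − 2 = -1 − 152 − 2 = -155, attained at (1, 2).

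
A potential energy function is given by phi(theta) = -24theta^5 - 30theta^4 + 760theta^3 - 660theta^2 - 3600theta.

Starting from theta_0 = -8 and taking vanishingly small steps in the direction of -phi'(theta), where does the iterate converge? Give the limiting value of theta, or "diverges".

-5

phi'(theta) = -120(theta - 3)(theta - 2)(theta + 1)(theta + 5), so phi'(-8) = -277200.
Gradient descent moves in the -phi' direction, i.e. theta is increasing.
The nearest critical point in that direction is theta = -5, where phi'' = 26880 > 0 (a local minimum). The iterate converges there.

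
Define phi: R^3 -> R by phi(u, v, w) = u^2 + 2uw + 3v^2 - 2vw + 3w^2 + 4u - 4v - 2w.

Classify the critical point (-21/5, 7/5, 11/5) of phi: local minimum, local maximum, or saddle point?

local minimum

The Hessian is constant: H = [[2, 0, 2], [0, 6, -2], [2, -2, 6]].
Leading principal minors: Δ₁ = 2, Δ₂ = 12, Δ₃ = 40.
All leading minors are positive, so H is positive definite: a local minimum.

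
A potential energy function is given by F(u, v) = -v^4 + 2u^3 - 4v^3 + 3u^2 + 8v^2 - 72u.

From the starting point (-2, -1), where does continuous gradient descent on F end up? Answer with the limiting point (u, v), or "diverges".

F is separable, so gradient descent decouples: u follows -∂F/∂u, v follows -∂F/∂v.
∂F/∂u = 6(u - 3)(u + 4); at u=-2 this is -60, so u increases.
∂F/∂v = -4v(v - 1)(v + 4); at v=-1 this is -24, so v increases.
u converges to its nearest critical value 3 (a local min of the u-part); v converges to 0. The iterate converges to (3, 0).

(3, 0)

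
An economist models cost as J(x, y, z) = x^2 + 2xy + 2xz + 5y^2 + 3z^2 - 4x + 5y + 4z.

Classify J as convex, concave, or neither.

J is quadratic, so its Hessian is the constant matrix H = [[2, 2, 2], [2, 10, 0], [2, 0, 6]].
Leading principal minors: 2, 16, 56.
All positive ⇒ H ≻ 0 ⇒ convex.

convex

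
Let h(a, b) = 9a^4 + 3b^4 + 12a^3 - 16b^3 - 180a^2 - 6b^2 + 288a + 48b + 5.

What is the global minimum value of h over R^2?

-2651

h(a,b) separates as P(a) + Q(b) + 5, so its minimum is min P + min Q + 5.
P'(a) = 36(a - 2)(a - 1)(a + 4) vanishes at a ∈ {-4, 1, 2}; Q'(b) = 12(b - 4)(b - 1)(b + 1) vanishes at b ∈ {-1, 1, 4}.
Local minima of P (where P''>0): P(-4)=-2496, P(2)=96. Local minima of Q: Q(-1)=-35, Q(4)=-160.
So the global minimum of h is P(-4) + Q(4) + 5 = -2496 − 160 + 5 = -2651, attained at (-4, 4).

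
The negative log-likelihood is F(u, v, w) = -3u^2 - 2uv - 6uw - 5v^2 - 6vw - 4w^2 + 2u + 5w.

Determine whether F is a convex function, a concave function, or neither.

concave

F is quadratic, so its Hessian is the constant matrix H = [[-6, -2, -6], [-2, -10, -6], [-6, -6, -8]].
Leading principal minors: -6, 56, -16.
Signs alternate −, +, − ⇒ H ≺ 0 ⇒ concave.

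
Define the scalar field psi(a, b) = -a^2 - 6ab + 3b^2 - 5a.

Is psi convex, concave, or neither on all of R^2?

neither

psi is quadratic, so its Hessian is the constant matrix H = [[-2, -6], [-6, 6]].
det(H) = -48, tr(H) = 4.
det(H) < 0, so H is indefinite: neither convex nor concave.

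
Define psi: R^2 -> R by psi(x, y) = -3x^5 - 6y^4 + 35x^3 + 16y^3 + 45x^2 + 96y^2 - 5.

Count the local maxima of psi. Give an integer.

psi separates as a function of x plus a function of y, so ∇psi=0 decouples.
∂psi/∂x = -15x(x - 3)(x + 1)(x + 2) = 0 at x ∈ {-2, -1, 0, 3}; ∂psi/∂y = -24y(y - 4)(y + 2) = 0 at y ∈ {-2, 0, 4}.
The Hessian is diagonal: diag(psi_xx, psi_yy). Second derivatives: psi_xx(-2)=150, psi_xx(-1)=-60, psi_xx(0)=90, psi_xx(3)=-900; psi_yy(-2)=-288, psi_yy(0)=192, psi_yy(4)=-576.
Local maxima occur where both diagonal entries negative: (-1, -2), (-1, 4), (3, -2), (3, 4). Count: 4.

4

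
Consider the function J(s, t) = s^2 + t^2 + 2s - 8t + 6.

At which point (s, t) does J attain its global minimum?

J(s,t) separates as P(s) + Q(t) + 6, so its minimum is min P + min Q + 6.
P'(s) = 2s + 2 vanishes at s ∈ {-1}; Q'(t) = 2(t - 4) vanishes at t ∈ {4}.
Local minima of P (where P''>0): P(-1)=-1. Local minima of Q: Q(4)=-16.
So the global minimum of J is P(-1) + Q(4) + 6 = -1 − 16 + 6 = -11, attained at (-1, 4).

(-1, 4)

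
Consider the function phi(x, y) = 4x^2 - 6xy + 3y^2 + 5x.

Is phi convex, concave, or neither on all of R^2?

phi is quadratic, so its Hessian is the constant matrix H = [[8, -6], [-6, 6]].
det(H) = 12, tr(H) = 14.
det(H) > 0 and tr(H) > 0, so H is positive definite everywhere: convex.

convex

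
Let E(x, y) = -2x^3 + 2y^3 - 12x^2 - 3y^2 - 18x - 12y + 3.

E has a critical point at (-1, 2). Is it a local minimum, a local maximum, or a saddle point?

The mixed partial ∂²E/∂x∂y is 0, so the Hessian at any point is diag(E_xx, E_yy) = diag(-12(x + 2), 6(2y - 1)).
At (-1, 2): H = diag(-12, 18).
The eigenvalues have opposite signs, so H is indefinite: a saddle point.

saddle point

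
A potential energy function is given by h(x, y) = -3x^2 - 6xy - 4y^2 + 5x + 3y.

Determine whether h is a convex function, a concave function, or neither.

concave

h is quadratic, so its Hessian is the constant matrix H = [[-6, -6], [-6, -8]].
det(H) = 12, tr(H) = -14.
det(H) > 0 and tr(H) < 0, so H is negative definite everywhere: concave.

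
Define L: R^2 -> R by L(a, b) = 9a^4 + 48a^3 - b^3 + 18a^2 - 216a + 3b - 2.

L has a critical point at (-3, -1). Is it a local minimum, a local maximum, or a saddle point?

The mixed partial ∂²L/∂a∂b is 0, so the Hessian at any point is diag(L_aa, L_bb) = diag(36(3a^2 + 8a + 1), -6b).
At (-3, -1): H = diag(144, 6).
Both eigenvalues are positive, so H is positive definite: a local minimum.

local minimum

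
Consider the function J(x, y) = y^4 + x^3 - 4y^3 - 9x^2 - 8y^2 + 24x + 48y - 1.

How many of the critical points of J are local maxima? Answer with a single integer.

J separates as a function of x plus a function of y, so ∇J=0 decouples.
∂J/∂x = 3(x - 4)(x - 2) = 0 at x ∈ {2, 4}; ∂J/∂y = 4(y - 3)(y - 2)(y + 2) = 0 at y ∈ {-2, 2, 3}.
The Hessian is diagonal: diag(J_xx, J_yy). Second derivatives: J_xx(2)=-6, J_xx(4)=6; J_yy(-2)=80, J_yy(2)=-16, J_yy(3)=20.
Local maxima occur where both diagonal entries negative: (2, 2). Count: 1.

1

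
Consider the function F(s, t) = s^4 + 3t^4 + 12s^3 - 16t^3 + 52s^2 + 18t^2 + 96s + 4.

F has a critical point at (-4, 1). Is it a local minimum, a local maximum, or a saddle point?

saddle point

The mixed partial ∂²F/∂s∂t is 0, so the Hessian at any point is diag(F_ss, F_tt) = diag(4(3s^2 + 18s + 26), 12(3t^2 - 8t + 3)).
At (-4, 1): H = diag(8, -24).
The eigenvalues have opposite signs, so H is indefinite: a saddle point.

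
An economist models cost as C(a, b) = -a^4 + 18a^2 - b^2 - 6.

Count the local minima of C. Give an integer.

C separates as a function of a plus a function of b, so ∇C=0 decouples.
∂C/∂a = -4a(a - 3)(a + 3) = 0 at a ∈ {-3, 0, 3}; ∂C/∂b = -2b = 0 at b ∈ {0}.
The Hessian is diagonal: diag(C_aa, C_bb). Second derivatives: C_aa(-3)=-72, C_aa(0)=36, C_aa(3)=-72; C_bb(0)=-2.
Local minima occur where both diagonal entries positive: none. Count: 0.

0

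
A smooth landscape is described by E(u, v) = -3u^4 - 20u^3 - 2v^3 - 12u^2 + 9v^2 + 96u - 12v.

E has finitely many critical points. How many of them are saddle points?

3

E separates as a function of u plus a function of v, so ∇E=0 decouples.
∂E/∂u = -12(u - 1)(u + 2)(u + 4) = 0 at u ∈ {-4, -2, 1}; ∂E/∂v = -6(v - 2)(v - 1) = 0 at v ∈ {1, 2}.
The Hessian is diagonal: diag(E_uu, E_vv). Second derivatives: E_uu(-4)=-120, E_uu(-2)=72, E_uu(1)=-180; E_vv(1)=6, E_vv(2)=-6.
Saddle points occur where the two diagonal entries have opposite signs: (-4, 1), (-2, 2), (1, 1). Count: 3.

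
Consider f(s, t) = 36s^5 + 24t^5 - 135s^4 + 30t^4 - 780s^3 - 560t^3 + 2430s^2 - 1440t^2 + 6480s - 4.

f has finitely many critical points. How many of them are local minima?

4

f separates as a function of s plus a function of t, so ∇f=0 decouples.
∂f/∂s = 180(s - 4)(s - 3)(s + 1)(s + 3) = 0 at s ∈ {-3, -1, 3, 4}; ∂f/∂t = 120t(t - 4)(t + 2)(t + 3) = 0 at t ∈ {-3, -2, 0, 4}.
The Hessian is diagonal: diag(f_ss, f_tt). Second derivatives: f_ss(-3)=-15120, f_ss(-1)=7200, f_ss(3)=-4320, f_ss(4)=6300; f_tt(-3)=-2520, f_tt(-2)=1440, f_tt(0)=-2880, f_tt(4)=20160.
Local minima occur where both diagonal entries positive: (-1, -2), (-1, 4), (4, -2), (4, 4). Count: 4.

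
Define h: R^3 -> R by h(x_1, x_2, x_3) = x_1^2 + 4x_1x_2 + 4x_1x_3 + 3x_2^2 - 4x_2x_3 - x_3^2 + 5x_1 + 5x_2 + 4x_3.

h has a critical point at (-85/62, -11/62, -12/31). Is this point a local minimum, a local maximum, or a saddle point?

The Hessian is constant: H = [[2, 4, 4], [4, 6, -4], [4, -4, -2]].
Leading principal minors: Δ₁ = 2, Δ₂ = -4, Δ₃ = -248.
The minors fit neither the all-positive nor the alternating-sign pattern, so H is indefinite: a saddle point.

saddle point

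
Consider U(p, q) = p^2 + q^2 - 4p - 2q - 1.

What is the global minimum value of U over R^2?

-6

U(p,q) separates as A(p) + B(q) − 1, so its minimum is min A + min B − 1.
A'(p) = 2p - 4 vanishes at p ∈ {2}; B'(q) = 2q - 2 vanishes at q ∈ {1}.
Local minima of A (where A''>0): A(2)=-4. Local minima of B: B(1)=-1.
So the global minimum of U is A(2) + B(1) − 1 = -4 − 1 − 1 = -6, attained at (2, 1).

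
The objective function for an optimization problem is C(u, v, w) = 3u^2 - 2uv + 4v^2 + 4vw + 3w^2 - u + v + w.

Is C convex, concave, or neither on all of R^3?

convex

C is quadratic, so its Hessian is the constant matrix H = [[6, -2, 0], [-2, 8, 4], [0, 4, 6]].
Leading principal minors: 6, 44, 168.
All positive ⇒ H ≻ 0 ⇒ convex.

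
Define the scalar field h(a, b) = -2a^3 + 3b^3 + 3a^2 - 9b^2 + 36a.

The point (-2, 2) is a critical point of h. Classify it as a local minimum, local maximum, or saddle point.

The mixed partial ∂²h/∂a∂b is 0, so the Hessian at any point is diag(h_aa, h_bb) = diag(6(-2a + 1), 18(b - 1)).
At (-2, 2): H = diag(30, 18).
Both eigenvalues are positive, so H is positive definite: a local minimum.

local minimum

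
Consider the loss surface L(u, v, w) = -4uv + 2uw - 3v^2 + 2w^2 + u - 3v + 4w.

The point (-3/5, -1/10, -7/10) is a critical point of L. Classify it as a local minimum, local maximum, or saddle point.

saddle point

The Hessian is constant: H = [[0, -4, 2], [-4, -6, 0], [2, 0, 4]].
Leading principal minors: Δ₁ = 0, Δ₂ = -16, Δ₃ = -40.
The minors fit neither the all-positive nor the alternating-sign pattern, so H is indefinite: a saddle point.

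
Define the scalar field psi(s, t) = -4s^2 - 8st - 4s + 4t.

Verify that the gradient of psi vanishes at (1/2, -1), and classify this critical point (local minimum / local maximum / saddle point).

saddle point

∇psi = (-8s - 8t - 4, -8s + 4); substituting (1/2, -1) gives ∇psi = (0, 0), so (1/2, -1) is indeed a critical point.
The Hessian of psi is constant: H = [[-8, -8], [-8, 0]].
det(H) = (-8)·0 − (-8)² = -64.
Since det(H) < 0, H is indefinite and the critical point is a saddle point.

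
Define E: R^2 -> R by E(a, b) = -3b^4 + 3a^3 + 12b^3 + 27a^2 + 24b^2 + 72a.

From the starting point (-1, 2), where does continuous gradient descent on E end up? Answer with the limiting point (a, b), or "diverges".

(-2, 0)

E is separable, so gradient descent decouples: a follows -∂E/∂a, b follows -∂E/∂b.
∂E/∂a = 9(a + 2)(a + 4); at a=-1 this is 27, so a decreases.
∂E/∂b = -12b(b - 4)(b + 1); at b=2 this is 144, so b decreases.
a converges to its nearest critical value -2 (a local min of the a-part); b converges to 0. The iterate converges to (-2, 0).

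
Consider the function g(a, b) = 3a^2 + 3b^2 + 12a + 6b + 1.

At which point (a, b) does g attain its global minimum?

g(a,b) separates as P(a) + Q(b) + 1, so its minimum is min P + min Q + 1.
P'(a) = 6a + 12 vanishes at a ∈ {-2}; Q'(b) = 6b + 6 vanishes at b ∈ {-1}.
Local minima of P (where P''>0): P(-2)=-12. Local minima of Q: Q(-1)=-3.
So the global minimum of g is P(-2) + Q(-1) + 1 = -12 − 3 + 1 = -14, attained at (-2, -1).

(-2, -1)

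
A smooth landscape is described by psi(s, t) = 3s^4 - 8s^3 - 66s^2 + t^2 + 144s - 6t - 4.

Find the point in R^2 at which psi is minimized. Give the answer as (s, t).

psi(s,t) separates as P(s) + Q(t) − 4, so its minimum is min P + min Q − 4.
P'(s) = 12(s - 4)(s - 1)(s + 3) vanishes at s ∈ {-3, 1, 4}; Q'(t) = 2(t - 3) vanishes at t ∈ {3}.
Local minima of P (where P''>0): P(-3)=-567, P(4)=-224. Local minima of Q: Q(3)=-9.
So the global minimum of psi is P(-3) + Q(3) − 4 = -567 − 9 − 4 = -580, attained at (-3, 3).

(-3, 3)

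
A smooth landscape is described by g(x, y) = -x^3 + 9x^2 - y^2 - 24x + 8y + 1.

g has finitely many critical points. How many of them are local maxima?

1

g separates as a function of x plus a function of y, so ∇g=0 decouples.
∂g/∂x = -3(x - 4)(x - 2) = 0 at x ∈ {2, 4}; ∂g/∂y = -2(y - 4) = 0 at y ∈ {4}.
The Hessian is diagonal: diag(g_xx, g_yy). Second derivatives: g_xx(2)=6, g_xx(4)=-6; g_yy(4)=-2.
Local maxima occur where both diagonal entries negative: (4, 4). Count: 1.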